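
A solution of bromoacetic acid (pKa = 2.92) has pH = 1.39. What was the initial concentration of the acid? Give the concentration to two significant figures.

C₀ = 1.4 M

[H+] = 10^(-1.39) = 4.07 × 10^-2 M = x
Ka = 10^(−2.92) = 1.20 × 10^-3
Ka = x²/(C₀ − x) ⇒ C₀ = x + x²/Ka
C₀ = 4.07 × 10^-2 + (4.07 × 10^-2)²/(1.20 × 10^-3) = 1.42 M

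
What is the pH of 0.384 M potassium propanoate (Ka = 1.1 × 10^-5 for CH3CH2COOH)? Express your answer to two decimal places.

CH3CH2COO- is the conjugate base of the weak acid CH3CH2COOH.
Kb = Kw/Ka = 1.0×10^-14 / 1.1 × 10^-5 = 9.09 × 10^-10
Kb = x²/(0.384 − x) = 9.09 × 10^-10
Assume x ≪ 0.384: x ≈ √(9.09 × 10^-10 × 0.384) = 1.87 × 10^-5 M
(x/C₀ = 0.0049% < 5%, so the approximation holds.)
pOH = 4.73, so pH = 14.00 − pOH = 9.27

pH = 9.27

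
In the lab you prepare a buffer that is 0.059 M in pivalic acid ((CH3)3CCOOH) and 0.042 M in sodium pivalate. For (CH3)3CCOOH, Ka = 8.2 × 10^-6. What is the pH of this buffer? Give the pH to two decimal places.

pKa = −log(8.2 × 10^-6) = 5.086
pH = pKa + log([A⁻]/[HA]) = 5.086 + log(0.042/0.059)
pH = 5.086 + (-0.148) = 4.94

pH = 4.94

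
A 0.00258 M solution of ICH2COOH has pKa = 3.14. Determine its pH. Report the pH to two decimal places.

pH = 2.98

ICH2COOH ⇌ ICH2COO- + H+
Ka = 10^(−3.14) = 7.24 × 10^-4
Ka = x²/(0.00258 − x) = 7.24 × 10^-4
x is not negligible relative to C₀; solve x² + 0.000724·x − 1.87e-06 = 0.
x = (−Ka + √(Ka² + 4·Ka·C₀))/2 = 1.05 × 10^-3 M
pH = −log(1.05 × 10^-3) = 2.98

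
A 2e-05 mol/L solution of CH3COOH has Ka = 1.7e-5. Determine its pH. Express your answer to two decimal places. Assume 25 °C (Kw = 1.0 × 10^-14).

CH3COOH ⇌ CH3COO- + H+
Let x = [H+] at equilibrium. Ka = x²/(2e-05 − x).
x is not negligible relative to C₀; solve x² + 1.7e-05·x − 3.4e-10 = 0.
x = [−1.7e-05 + √(1.7e-05² + 1.36e-09)]/2 = 1.18 × 10^-5 M
pH = −log[H+] = −log(1.18 × 10^-5) = 4.93

pH = 4.93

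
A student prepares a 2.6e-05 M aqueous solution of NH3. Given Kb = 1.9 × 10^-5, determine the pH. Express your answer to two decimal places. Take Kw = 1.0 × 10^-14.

pH = 9.17

NH3 + H2O ⇌ NH4+ + OH-
From the ICE table, Kb = x²/(2.6e-05 − x) = 1.9 × 10^-5.
The 5% rule fails; solving x² + Kb·x − Kb·C₀ = 0 exactly:
x = [−1.9e-05 + √(1.9e-05² + 1.98e-09)]/2 = 1.47 × 10^-5 M
pOH = 4.83, so pH = 14.00 − pOH = 9.17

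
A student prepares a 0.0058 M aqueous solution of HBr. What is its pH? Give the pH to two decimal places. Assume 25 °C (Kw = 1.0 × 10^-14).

pH = 2.24

HBr is a strong acid and dissociates completely, so [H+] = 0.0058 M.
pH = -log(0.0058) = 2.24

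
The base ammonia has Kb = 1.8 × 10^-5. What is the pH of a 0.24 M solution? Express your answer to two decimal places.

pH = 11.32

NH3 + H2O ⇌ NH4+ + OH-
From the ICE table, Kb = [OH-]²/(0.24 − [OH-]) = 1.8 × 10^-5.
Since Kb ≪ C₀, [OH-] ≈ √(Kb·C₀) = 2.08 × 10^-3 M.
([OH-]/C₀ = 0.87% < 5%, so the approximation holds.)
pOH = −log(2.08 × 10^-3) = 2.68; pH = 14.00 − 2.68 = 11.32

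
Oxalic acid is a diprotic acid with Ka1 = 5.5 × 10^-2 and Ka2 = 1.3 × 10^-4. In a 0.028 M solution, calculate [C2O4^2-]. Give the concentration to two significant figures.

First ionization gives [H+] ≈ [HC2O4-] = 2.04 × 10^-2 M.
Second step: Ka2 = [H+][C2O4^2-]/[HC2O4-] ≈ [C2O4^2-] (since [H+] ≈ [HC2O4-]).
So [C2O4^2-] ≈ Ka2.

1.3 × 10^-4 M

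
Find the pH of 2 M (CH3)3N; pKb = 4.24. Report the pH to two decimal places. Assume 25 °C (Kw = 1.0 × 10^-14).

pH = 12.03

(CH3)3N + H2O ⇌ (CH3)3NH+ + OH-
Kb = 10^(−4.24) = 5.75 × 10^-5
Let x = [OH-] at equilibrium. Kb = x²/(2 − x).
Neglecting x in the denominator: x = √(5.75 × 10^-5 × 2) = 1.07 × 10^-2 M
Check: 0.54% ionized — well under 5%, approximation valid.
pOH = 1.97, so pH = 14.00 − pOH = 12.03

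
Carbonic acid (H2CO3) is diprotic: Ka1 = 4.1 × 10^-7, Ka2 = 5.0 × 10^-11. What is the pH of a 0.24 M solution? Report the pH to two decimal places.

pH = 3.50

Ka1 ≫ Ka2, so treat the first dissociation as the only significant source of H+.
Ka1 = x²/(0.24 − x) = 4.1 × 10^-7
x ≈ √(4.1 × 10^-7 × 0.24) = 3.14 × 10^-4 M
pH = −log(3.14 × 10^-4) = 3.50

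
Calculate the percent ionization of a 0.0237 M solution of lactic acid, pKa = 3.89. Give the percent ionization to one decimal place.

7.1%

CH3CH(OH)COOH ⇌ CH3CH(OH)COO- + H+; let x = [H+] at equilibrium.
Ka = 10^(−3.89) = 1.29 × 10^-4
Solve x² + 0.000129x − 3.06e-06 = 0 → x = 1.69 × 10^-3 M
% ionization = x/C₀ × 100% = 1.69 × 10^-3/0.0237 × 100% = 7.1%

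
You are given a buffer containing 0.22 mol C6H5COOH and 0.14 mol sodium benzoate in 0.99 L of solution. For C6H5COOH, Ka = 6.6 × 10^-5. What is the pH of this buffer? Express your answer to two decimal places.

pKa = −log(6.6 × 10^-5) = 4.180
pH = pKa + log([A⁻]/[HA]) = 4.180 + log(0.14/0.22)
pH = 4.180 + (-0.196) = 3.98

pH = 3.98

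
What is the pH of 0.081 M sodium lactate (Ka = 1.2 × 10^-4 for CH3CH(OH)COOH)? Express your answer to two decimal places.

CH3CH(OH)COO- is the conjugate base of the weak acid CH3CH(OH)COOH.
Kb = Kw/Ka = 1.0×10^-14 / 1.2 × 10^-4 = 8.33 × 10^-11
From the ICE table, Kb = x²/(0.081 − x) = 8.33 × 10^-11.
Neglecting x in the denominator: x = √(8.33 × 10^-11 × 0.081) = 2.60 × 10^-6 M
pOH = 5.59, so pH = 14.00 − pOH = 8.41

pH = 8.41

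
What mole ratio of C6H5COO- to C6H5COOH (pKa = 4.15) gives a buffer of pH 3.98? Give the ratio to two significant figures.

ratio = 0.68

pH = pKa + log(r) ⇒ log(r) = 3.98 − 4.15 = -0.17
r = [C6H5COO-]/[C6H5COOH] = 10^(-0.17) = 0.676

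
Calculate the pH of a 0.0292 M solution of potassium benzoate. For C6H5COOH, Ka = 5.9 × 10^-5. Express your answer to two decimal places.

pH = 8.35

C6H5COO- is the conjugate base of the weak acid C6H5COOH.
Kb = Kw/Ka = 1.0×10^-14 / 5.9 × 10^-5 = 1.69 × 10^-10
Kb = [OH-]²/(0.0292 − [OH-]) = 1.69 × 10^-10
Since Kb ≪ C₀, [OH-] ≈ √(Kb·C₀) = 2.22 × 10^-6 M.
pOH = 5.65, so pH = 14.00 − pOH = 8.35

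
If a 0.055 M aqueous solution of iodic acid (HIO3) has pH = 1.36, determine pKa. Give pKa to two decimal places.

[H+] = 10^(-1.36) = 4.37 × 10^-2 M
At equilibrium [HA] = 0.055 − 4.37 × 10^-2 = 1.13 × 10^-2 M
Ka = [H+][A-]/[HA] = (4.37 × 10^-2)² / 1.13 × 10^-2 = 1.69 × 10^-1
pKa = -log(1.69 × 10^-1) = 0.77

pKa = 0.77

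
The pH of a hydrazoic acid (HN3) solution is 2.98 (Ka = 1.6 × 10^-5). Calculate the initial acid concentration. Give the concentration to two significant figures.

[H+] = 10^(-2.98) = 1.05 × 10^-3 M = x
Ka = x²/(C₀ − x) ⇒ C₀ = x + x²/Ka
C₀ = 1.05 × 10^-3 + (1.05 × 10^-3)²/(1.6 × 10^-5) = 7.00 × 10^-2 M

C₀ = 7.0 × 10^-2 M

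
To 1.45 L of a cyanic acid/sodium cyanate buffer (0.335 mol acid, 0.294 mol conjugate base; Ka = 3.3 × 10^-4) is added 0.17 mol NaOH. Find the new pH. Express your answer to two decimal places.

After neutralization: n(HOCN) = 0.165 mol, n(OCN-) = 0.464 mol.
pKa = −log(3.3 × 10^-4) = 3.481
Henderson–Hasselbalch with mole ratio 0.464/0.165: pH = 3.481 + (+0.449)

pH = 3.93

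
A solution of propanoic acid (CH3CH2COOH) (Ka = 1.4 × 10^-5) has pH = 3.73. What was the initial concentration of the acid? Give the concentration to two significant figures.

[H+] = 10^(-3.73) = 1.86 × 10^-4 M = x
Ka = x²/(C₀ − x) ⇒ C₀ = x + x²/Ka
C₀ = 1.86 × 10^-4 + (1.86 × 10^-4)²/(1.4 × 10^-5) = 2.66 × 10^-3 M

C₀ = 2.7 × 10^-3 M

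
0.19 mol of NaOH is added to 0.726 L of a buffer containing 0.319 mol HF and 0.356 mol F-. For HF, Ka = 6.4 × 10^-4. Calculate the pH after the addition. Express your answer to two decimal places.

OH- converts HF to F-: HF → 0.129 mol, F- → 0.546 mol.
pKa = −log(6.4 × 10^-4) = 3.194
pH = pKa + log([A⁻]/[HA]) = 3.194 + log(0.546/0.129) = 3.194 +0.627

pH = 3.82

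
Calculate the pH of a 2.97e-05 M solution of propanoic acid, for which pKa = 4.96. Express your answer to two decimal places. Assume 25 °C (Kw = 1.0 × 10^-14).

CH3CH2COOH ⇌ CH3CH2COO- + H+
Ka = 10^(−4.96) = 1.10 × 10^-5
From the ICE table, Ka = x²/(2.97e-05 − x) = 1.10 × 10^-5.
Here C₀/Ka ≈ 2.7, so the small-x approximation fails. Use the quadratic:
x = [−1.1e-05 + √(1.1e-05² + 1.31e-09)]/2 = 1.34 × 10^-5 M
pH = −log(1.34 × 10^-5) = 4.87

pH = 4.87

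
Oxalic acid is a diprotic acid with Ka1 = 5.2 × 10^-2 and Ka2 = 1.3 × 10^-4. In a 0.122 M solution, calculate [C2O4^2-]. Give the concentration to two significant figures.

First ionization gives [H+] ≈ [HC2O4-] = 5.78 × 10^-2 M.
Second step: Ka2 = [H+][C2O4^2-]/[HC2O4-] ≈ [C2O4^2-] (since [H+] ≈ [HC2O4-]).
So [C2O4^2-] ≈ Ka2.

1.3 × 10^-4 M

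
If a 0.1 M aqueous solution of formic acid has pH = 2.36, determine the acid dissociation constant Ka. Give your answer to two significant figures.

[H+] = 10^(-2.36) = 4.37 × 10^-3 M
At equilibrium [HA] = 0.1 − 4.37 × 10^-3 = 9.56 × 10^-2 M
Ka = [H+][A-]/[HA] = (4.37 × 10^-3)² / 9.56 × 10^-2 = 2.0 × 10^-4

Ka = 2.0 × 10^-4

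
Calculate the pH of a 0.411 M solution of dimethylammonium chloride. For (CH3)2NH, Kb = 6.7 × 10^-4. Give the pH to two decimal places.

(CH3)2NH2+ is the conjugate acid of the weak base (CH3)2NH.
Ka = Kw/Kb = 1.0×10^-14 / 6.7 × 10^-4 = 1.49 × 10^-11
From the ICE table, Ka = [H+]²/(0.411 − [H+]) = 1.49 × 10^-11.
Assume [H+] ≪ 0.411: [H+] ≈ √(1.49 × 10^-11 × 0.411) = 2.47 × 10^-6 M
Check: 0.0006% ionized — well under 5%, approximation valid.
pH = −log[H+] = −log(2.47 × 10^-6) = 5.61

pH = 5.61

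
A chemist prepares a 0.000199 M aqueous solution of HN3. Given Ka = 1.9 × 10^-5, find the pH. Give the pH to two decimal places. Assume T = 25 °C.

pH = 4.28

HN3 ⇌ N3- + H+
From the ICE table, Ka = x²/(0.000199 − x) = 1.9 × 10^-5.
x is not negligible relative to C₀; solve x² + 1.9e-05·x − 3.78e-09 = 0.
x = [−1.9e-05 + √(1.9e-05² + 1.51e-08)]/2 = 5.27 × 10^-5 M
pH = −log[H+] = −log(5.27 × 10^-5) = 4.28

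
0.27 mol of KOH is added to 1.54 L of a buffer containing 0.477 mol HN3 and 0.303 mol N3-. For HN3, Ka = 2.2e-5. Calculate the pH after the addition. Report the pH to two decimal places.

pH = 5.10

OH- converts HN3 to N3-: HN3 → 0.207 mol, N3- → 0.573 mol.
pKa = −log(2.2 × 10^-5) = 4.658
pH = pKa + log([A⁻]/[HA]) = 4.658 + log(0.573/0.207) = 4.658 +0.442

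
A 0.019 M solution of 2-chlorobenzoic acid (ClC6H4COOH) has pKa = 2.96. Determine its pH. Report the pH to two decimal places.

pH = 2.39

ClC6H4COOH ⇌ ClC6H4COO- + H+
Ka = 10^(−2.96) = 1.10 × 10^-3
From the ICE table, Ka = [H+]²/(0.019 − [H+]) = 1.10 × 10^-3.
The 5% rule fails; solving [H+]² + Ka·[H+] − Ka·C₀ = 0 exactly:
[H+] = [−0.0011 + √(0.0011² + 8.36e-05)]/2 = 4.05 × 10^-3 M
pH = −log(4.05 × 10^-3) = 2.39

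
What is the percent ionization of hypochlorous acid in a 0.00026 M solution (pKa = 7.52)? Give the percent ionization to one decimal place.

HOCl ⇌ OCl- + H+; let x = [H+] at equilibrium.
Ka = 10^(−7.52) = 3.02 × 10^-8
x ≈ √(Ka·C₀) = √(3.02 × 10^-8 × 0.00026) = 2.80 × 10^-6 M
% ionization = x/C₀ × 100% = 2.80 × 10^-6/0.00026 × 100% = 1.1%

1.1%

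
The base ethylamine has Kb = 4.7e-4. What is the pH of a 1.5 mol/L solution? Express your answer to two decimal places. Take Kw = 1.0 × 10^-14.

pH = 12.42

C2H5NH2 + H2O ⇌ C2H5NH3+ + OH-
Let x = [OH-] at equilibrium. Kb = x²/(1.5 − x).
Neglecting x in the denominator: x = √(4.7 × 10^-4 × 1.5) = 2.66 × 10^-2 M
pOH = −log(2.66 × 10^-2) = 1.58; pH = 14.00 − 1.58 = 12.42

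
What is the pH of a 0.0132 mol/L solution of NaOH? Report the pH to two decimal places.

NaOH is a strong base; [OH-] = 0.0132 M.
pOH = -log(0.0132) = 1.88
pH = 14.00 - 1.88 = 12.12

pH = 12.12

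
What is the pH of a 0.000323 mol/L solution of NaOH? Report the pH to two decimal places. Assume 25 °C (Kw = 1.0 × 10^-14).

pH = 10.51

NaOH is a strong base; [OH-] = 0.000323 M.
pOH = -log(0.000323) = 3.49
pH = 14.00 - 3.49 = 10.51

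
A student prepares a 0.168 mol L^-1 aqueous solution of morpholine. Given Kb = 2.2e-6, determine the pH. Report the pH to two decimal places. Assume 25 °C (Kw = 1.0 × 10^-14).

pH = 10.78

C4H8ONH + H2O ⇌ C4H8ONH2+ + OH-
Kb = [OH-]²/(0.168 − [OH-]) = 2.2 × 10^-6
Since Kb ≪ C₀, [OH-] ≈ √(Kb·C₀) = 6.08 × 10^-4 M.
pOH = −log(6.08 × 10^-4) = 3.22; pH = 14.00 − 3.22 = 10.78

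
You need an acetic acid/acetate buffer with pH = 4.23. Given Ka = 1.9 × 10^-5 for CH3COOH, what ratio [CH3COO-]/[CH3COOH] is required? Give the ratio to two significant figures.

pKa = -log(1.9 × 10^-5) = 4.721
pH = pKa + log(r) ⇒ log(r) = 4.23 − 4.721 = -0.491
r = [CH3COO-]/[CH3COOH] = 10^(-0.491) = 0.323

ratio = 0.32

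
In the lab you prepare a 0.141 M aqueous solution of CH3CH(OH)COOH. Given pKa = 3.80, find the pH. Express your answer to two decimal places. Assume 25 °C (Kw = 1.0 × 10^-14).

pH = 2.33

CH3CH(OH)COOH ⇌ CH3CH(OH)COO- + H+
Ka = 10^(−3.80) = 1.58 × 10^-4
Ka = [H+]²/(0.141 − [H+]) = 1.58 × 10^-4
Neglecting [H+] in the denominator: [H+] = √(1.58 × 10^-4 × 0.141) = 4.72 × 10^-3 M
Check: 3.3% ionized — well under 5%, approximation valid.
pH = −log(4.72 × 10^-3) = 2.33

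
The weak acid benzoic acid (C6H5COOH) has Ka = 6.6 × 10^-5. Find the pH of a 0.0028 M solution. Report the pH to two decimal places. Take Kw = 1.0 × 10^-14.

C6H5COOH ⇌ C6H5COO- + H+
Ka = x²/(0.0028 − x) = 6.6 × 10^-5
x is not negligible relative to C₀; solve x² + 6.6e-05·x − 1.85e-07 = 0.
x = [−6.6e-05 + √(6.6e-05² + 7.39e-07)]/2 = 3.98 × 10^-4 M
pH = −log[H+] = −log(3.98 × 10^-4) = 3.40

pH = 3.40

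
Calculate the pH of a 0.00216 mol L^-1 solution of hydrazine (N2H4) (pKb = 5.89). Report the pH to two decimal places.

N2H4 + H2O ⇌ N2H5+ + OH-
Kb = 10^(−5.89) = 1.29 × 10^-6
From the ICE table, Kb = x²/(0.00216 − x) = 1.29 × 10^-6.
Neglecting x in the denominator: x = √(1.29 × 10^-6 × 0.00216) = 5.28 × 10^-5 M
pOH = −log(5.28 × 10^-5) = 4.28; pH = 14.00 − 4.28 = 9.72

pH = 9.72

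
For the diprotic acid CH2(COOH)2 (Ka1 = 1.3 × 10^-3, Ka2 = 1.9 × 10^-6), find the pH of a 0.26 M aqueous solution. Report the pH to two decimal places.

Ka1 ≫ Ka2, so treat the first dissociation as the only significant source of H+.
Ka1 = x²/(0.26 − x) = 1.3 × 10^-3
Solving the quadratic: x = (−Ka1 + √(Ka1² + 4·Ka1·C₀))/2 = 1.77 × 10^-2 M
pH = −log(1.77 × 10^-2) = 1.75

pH = 1.75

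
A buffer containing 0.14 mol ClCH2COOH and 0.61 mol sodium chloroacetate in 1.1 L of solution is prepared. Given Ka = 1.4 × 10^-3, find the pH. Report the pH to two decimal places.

pH = 3.49

pKa = −log(1.4 × 10^-3) = 2.854
Using pH = pKa + log([base]/[acid]) with [base]/[acid] = 0.61/0.14:
pH = 2.854 + (+0.639) = 3.49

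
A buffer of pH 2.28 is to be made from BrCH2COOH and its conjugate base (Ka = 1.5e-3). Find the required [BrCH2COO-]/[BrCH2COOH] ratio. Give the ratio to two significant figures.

pKa = -log(1.5 × 10^-3) = 2.824
pH = pKa + log(r) ⇒ log(r) = 2.28 − 2.824 = -0.544
r = [BrCH2COO-]/[BrCH2COOH] = 10^(-0.544) = 0.286

ratio = 0.29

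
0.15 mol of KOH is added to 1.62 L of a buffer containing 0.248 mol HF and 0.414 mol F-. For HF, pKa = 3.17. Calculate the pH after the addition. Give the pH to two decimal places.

After neutralization: n(HF) = 0.098 mol, n(F-) = 0.564 mol.
pH = pKa + log([A⁻]/[HA]) = 3.17 + log(0.564/0.098) = 3.17 +0.760

pH = 3.93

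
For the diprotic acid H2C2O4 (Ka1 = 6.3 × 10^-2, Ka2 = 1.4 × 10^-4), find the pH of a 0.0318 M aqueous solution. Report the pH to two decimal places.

pH = 1.63

Since Ka1 ≫ Ka2, the first ionization dominates [H+].
Ka1 = x²/(0.0318 − x) = 6.3 × 10^-2
Solving the quadratic: x = (−Ka1 + √(Ka1² + 4·Ka1·C₀))/2 = 2.32 × 10^-2 M
pH = −log(2.32 × 10^-2) = 1.63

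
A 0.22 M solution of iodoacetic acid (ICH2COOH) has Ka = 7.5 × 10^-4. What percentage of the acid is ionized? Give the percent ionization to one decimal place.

5.7%

ICH2COOH ⇌ ICH2COO- + H+; let x = [H+] at equilibrium.
Solve x² + 0.00075x − 0.000165 = 0 → x = 1.25 × 10^-2 M
Fraction ionized = 1.25 × 10^-2 / 0.22 = 0.0568 → 5.7%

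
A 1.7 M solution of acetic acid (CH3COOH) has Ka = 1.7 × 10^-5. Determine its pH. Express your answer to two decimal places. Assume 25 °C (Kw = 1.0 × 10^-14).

CH3COOH ⇌ CH3COO- + H+
Ka = [H+]²/(1.7 − [H+]) = 1.7 × 10^-5
Neglecting [H+] in the denominator: [H+] = √(1.7 × 10^-5 × 1.7) = 5.38 × 10^-3 M
pH = −log(5.38 × 10^-3) = 2.27

pH = 2.27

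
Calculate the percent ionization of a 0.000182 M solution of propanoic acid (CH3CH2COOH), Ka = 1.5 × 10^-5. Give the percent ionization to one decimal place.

24.9%

CH3CH2COOH ⇌ CH3CH2COO- + H+; let x = [H+] at equilibrium.
Ka = x²/(C₀ − x); solving the quadratic gives x = 4.53 × 10^-5 M.
Fraction ionized = 4.53 × 10^-5 / 0.000182 = 0.2489 → 24.9%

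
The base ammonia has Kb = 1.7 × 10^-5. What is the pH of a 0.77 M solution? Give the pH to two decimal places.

NH3 + H2O ⇌ NH4+ + OH-
Kb = [OH-]²/(0.77 − [OH-]) = 1.7 × 10^-5
Neglecting [OH-] in the denominator: [OH-] = √(1.7 × 10^-5 × 0.77) = 3.62 × 10^-3 M
pOH = 2.44, so pH = 14.00 − pOH = 11.56

pH = 11.56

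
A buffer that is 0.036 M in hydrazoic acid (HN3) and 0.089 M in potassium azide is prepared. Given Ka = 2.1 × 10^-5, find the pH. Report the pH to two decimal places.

pKa = −log(2.1 × 10^-5) = 4.678
pH = pKa + log([A⁻]/[HA]) = 4.678 + log(0.089/0.036)
pH = 4.678 + (+0.393) = 5.07

pH = 5.07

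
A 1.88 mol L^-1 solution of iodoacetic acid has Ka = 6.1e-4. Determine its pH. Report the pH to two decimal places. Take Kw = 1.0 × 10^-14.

ICH2COOH ⇌ ICH2COO- + H+
From the ICE table, Ka = [H+]²/(1.88 − [H+]) = 6.1 × 10^-4.
Assume [H+] ≪ 1.88: [H+] ≈ √(6.1 × 10^-4 × 1.88) = 3.39 × 10^-2 M
([H+]/C₀ = 1.8% < 5%, so the approximation holds.)
pH = −log(3.39 × 10^-2) = 1.47

pH = 1.47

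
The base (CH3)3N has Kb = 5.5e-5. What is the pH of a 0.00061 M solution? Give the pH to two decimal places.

pH = 10.20

(CH3)3N + H2O ⇌ (CH3)3NH+ + OH-
From the ICE table, Kb = [OH-]²/(0.00061 − [OH-]) = 5.5 × 10^-5.
[OH-] is not negligible relative to C₀; solve [OH-]² + 5.5e-05·[OH-] − 3.35e-08 = 0.
[OH-] = (−Kb + √(Kb² + 4·Kb·C₀))/2 = 1.58 × 10^-4 M
pOH = 3.80, so pH = 14.00 − pOH = 10.20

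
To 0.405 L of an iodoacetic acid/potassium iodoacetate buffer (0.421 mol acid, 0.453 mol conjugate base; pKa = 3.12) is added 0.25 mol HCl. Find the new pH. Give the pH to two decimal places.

pH = 2.60

After neutralization: n(ICH2COOH) = 0.671 mol, n(ICH2COO-) = 0.203 mol.
pH = pKa + log(n_ICH2COO-/n_ICH2COOH) = 3.12 + log(0.203/0.671) = 3.12 + (-0.519)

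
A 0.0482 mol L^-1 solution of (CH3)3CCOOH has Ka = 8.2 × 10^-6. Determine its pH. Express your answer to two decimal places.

(CH3)3CCOOH ⇌ (CH3)3CCOO- + H+
From the ICE table, Ka = [H+]²/(0.0482 − [H+]) = 8.2 × 10^-6.
Since Ka ≪ C₀, [H+] ≈ √(Ka·C₀) = 6.29 × 10^-4 M.
pH = −log(6.29 × 10^-4) = 3.20

pH = 3.20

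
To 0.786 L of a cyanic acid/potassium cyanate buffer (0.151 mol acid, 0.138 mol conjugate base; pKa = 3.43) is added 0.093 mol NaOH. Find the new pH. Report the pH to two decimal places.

pH = 4.03

After neutralization: n(HOCN) = 0.058 mol, n(OCN-) = 0.231 mol.
pH = pKa + log([A⁻]/[HA]) = 3.43 + log(0.231/0.058) = 3.43 +0.600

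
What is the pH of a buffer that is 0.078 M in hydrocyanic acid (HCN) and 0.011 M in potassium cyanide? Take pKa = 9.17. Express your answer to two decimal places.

Henderson–Hasselbalch: pH = pKa + log([CN-]/[HCN]) = 9.17 + log(0.011/0.078)
pH = 9.17 + (-0.851) = 8.32

pH = 8.32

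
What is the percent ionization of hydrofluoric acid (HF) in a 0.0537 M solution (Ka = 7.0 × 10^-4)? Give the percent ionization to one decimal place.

HF ⇌ F- + H+; let x = [H+] at equilibrium.
Solve x² + 0.0007x − 3.76e-05 = 0 → x = 5.79 × 10^-3 M
% ionization = x/C₀ × 100% = 5.79 × 10^-3/0.0537 × 100% = 10.8%

10.8%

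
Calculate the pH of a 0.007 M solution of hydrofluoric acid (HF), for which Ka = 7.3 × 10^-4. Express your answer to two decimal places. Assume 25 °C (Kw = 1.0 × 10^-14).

pH = 2.72

HF ⇌ F- + H+
Ka = [H+]²/(0.007 − [H+]) = 7.3 × 10^-4
[H+] is not negligible relative to C₀; solve [H+]² + 0.00073·[H+] − 5.11e-06 = 0.
[H+] = (−Ka + √(Ka² + 4·Ka·C₀))/2 = 1.92 × 10^-3 M
pH = −log(1.92 × 10^-3) = 2.72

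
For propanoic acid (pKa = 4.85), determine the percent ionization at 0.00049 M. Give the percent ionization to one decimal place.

15.6%

CH3CH2COOH ⇌ CH3CH2COO- + H+; let x = [H+] at equilibrium.
Ka = 10^(−4.85) = 1.41 × 10^-5
Ka = x²/(C₀ − x); solving the quadratic gives x = 7.64 × 10^-5 M.
Fraction ionized = 7.64 × 10^-5 / 0.00049 = 0.1559 → 15.6%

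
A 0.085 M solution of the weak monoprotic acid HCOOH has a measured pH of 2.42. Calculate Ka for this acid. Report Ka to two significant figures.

[H+] = 10^(-2.42) = 3.80 × 10^-3 M
At equilibrium [HA] = 0.085 − 3.80 × 10^-3 = 8.12 × 10^-2 M
Ka = [H+][A-]/[HA] = (3.80 × 10^-3)² / 8.12 × 10^-2 = 1.8 × 10^-4

Ka = 1.8 × 10^-4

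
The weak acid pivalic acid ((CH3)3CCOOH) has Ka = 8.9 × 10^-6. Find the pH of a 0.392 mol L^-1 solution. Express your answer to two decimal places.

(CH3)3CCOOH ⇌ (CH3)3CCOO- + H+
Ka = [H+]²/(0.392 − [H+]) = 8.9 × 10^-6
Assume [H+] ≪ 0.392: [H+] ≈ √(8.9 × 10^-6 × 0.392) = 1.87 × 10^-3 M
([H+]/C₀ = 0.48% < 5%, so the approximation holds.)
pH = −log(1.87 × 10^-3) = 2.73

pH = 2.73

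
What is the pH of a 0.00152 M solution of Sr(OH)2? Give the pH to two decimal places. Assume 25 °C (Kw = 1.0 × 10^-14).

pH = 11.48

Sr(OH)2 is a strong base (each formula unit releases 2 OH-); [OH-] = 0.00304 M.
pOH = -log(0.00304) = 2.52
pH = 14.00 - 2.52 = 11.48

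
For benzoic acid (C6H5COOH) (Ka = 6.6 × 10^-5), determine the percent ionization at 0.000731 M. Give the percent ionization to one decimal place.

25.9%

C6H5COOH ⇌ C6H5COO- + H+; let x = [H+] at equilibrium.
Solve x² + 6.6e-05x − 4.82e-08 = 0 → x = 1.89 × 10^-4 M
% ionization = x/C₀ × 100% = 1.89 × 10^-4/0.000731 × 100% = 25.9%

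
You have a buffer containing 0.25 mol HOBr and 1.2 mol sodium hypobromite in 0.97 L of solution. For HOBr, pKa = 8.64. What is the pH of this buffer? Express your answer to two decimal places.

pH = pKa + log([A⁻]/[HA]) = 8.64 + log(1.2/0.25)
pH = 8.64 + (+0.681) = 9.32

pH = 9.32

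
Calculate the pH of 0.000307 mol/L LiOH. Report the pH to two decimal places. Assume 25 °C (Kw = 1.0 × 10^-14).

pH = 10.49

LiOH is a strong base; [OH-] = 0.000307 M.
pOH = -log(0.000307) = 3.51
pH = 14.00 - 3.51 = 10.49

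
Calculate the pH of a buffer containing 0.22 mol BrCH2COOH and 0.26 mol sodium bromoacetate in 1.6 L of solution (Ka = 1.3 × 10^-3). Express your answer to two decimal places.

pKa = −log(1.3 × 10^-3) = 2.886
pH = pKa + log([A⁻]/[HA]) = 2.886 + log(0.26/0.22)
pH = 2.886 + (+0.073) = 2.96

pH = 2.96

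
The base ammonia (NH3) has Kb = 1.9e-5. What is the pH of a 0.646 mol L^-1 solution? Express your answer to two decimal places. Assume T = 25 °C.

NH3 + H2O ⇌ NH4+ + OH-
Kb = x²/(0.646 − x) = 1.9 × 10^-5
Since Kb ≪ C₀, x ≈ √(Kb·C₀) = 3.50 × 10^-3 M.
pOH = −log(3.50 × 10^-3) = 2.46; pH = 14.00 − 2.46 = 11.54

pH = 11.54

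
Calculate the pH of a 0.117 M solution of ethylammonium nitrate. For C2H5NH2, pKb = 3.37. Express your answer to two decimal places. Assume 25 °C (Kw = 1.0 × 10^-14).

pH = 5.78

C2H5NH3+ is the conjugate acid of the weak base C2H5NH2.
Kb = 10^(−3.37) = 4.27 × 10^-4
Ka = Kw/Kb = 1.0×10^-14 / 4.27 × 10^-4 = 2.34 × 10^-11
From the ICE table, Ka = [H+]²/(0.117 − [H+]) = 2.34 × 10^-11.
Assume [H+] ≪ 0.117: [H+] ≈ √(2.34 × 10^-11 × 0.117) = 1.65 × 10^-6 M
([H+]/C₀ = 0.0014% < 5%, so the approximation holds.)
pH = −log(1.65 × 10^-6) = 5.78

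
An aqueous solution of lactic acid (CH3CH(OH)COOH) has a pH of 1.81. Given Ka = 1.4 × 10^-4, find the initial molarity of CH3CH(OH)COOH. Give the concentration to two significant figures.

[H+] = 10^(-1.81) = 1.55 × 10^-2 M = x
Ka = x²/(C₀ − x) ⇒ C₀ = x + x²/Ka
C₀ = 1.55 × 10^-2 + (1.55 × 10^-2)²/(1.4 × 10^-4) = 1.73 M

C₀ = 1.7 M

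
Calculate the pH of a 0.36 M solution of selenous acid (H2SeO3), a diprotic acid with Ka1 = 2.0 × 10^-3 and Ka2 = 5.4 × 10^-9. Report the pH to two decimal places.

pH = 1.59

Since Ka1 ≫ Ka2, the first ionization dominates [H+].
Ka1 = x²/(0.36 − x) = 2.0 × 10^-3
Solving the quadratic: x = (−Ka1 + √(Ka1² + 4·Ka1·C₀))/2 = 2.59 × 10^-2 M
pH = −log(2.59 × 10^-2) = 1.59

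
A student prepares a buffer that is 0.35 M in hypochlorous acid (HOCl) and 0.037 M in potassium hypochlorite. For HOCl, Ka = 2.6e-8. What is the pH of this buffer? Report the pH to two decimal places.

pH = 6.61

pKa = −log(2.6 × 10^-8) = 7.585
Henderson–Hasselbalch: pH = pKa + log([OCl-]/[HOCl]) = 7.585 + log(0.037/0.35)
pH = 7.585 + (-0.976) = 6.61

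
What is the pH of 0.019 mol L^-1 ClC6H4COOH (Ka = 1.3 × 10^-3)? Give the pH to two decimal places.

pH = 2.36

ClC6H4COOH ⇌ ClC6H4COO- + H+
From the ICE table, Ka = [H+]²/(0.019 − [H+]) = 1.3 × 10^-3.
[H+] is not negligible relative to C₀; solve [H+]² + 0.0013·[H+] − 2.47e-05 = 0.
[H+] = (−Ka + √(Ka² + 4·Ka·C₀))/2 = 4.36 × 10^-3 M
pH = −log[H+] = −log(4.36 × 10^-3) = 2.36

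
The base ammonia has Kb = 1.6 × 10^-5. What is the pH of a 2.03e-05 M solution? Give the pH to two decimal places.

pH = 9.07

NH3 + H2O ⇌ NH4+ + OH-
Kb = x²/(2.03e-05 − x) = 1.6 × 10^-5
Here C₀/Kb ≈ 1.27, so the small-x approximation fails. Use the quadratic:
x = (−Kb + √(Kb² + 4·Kb·C₀))/2 = 1.17 × 10^-5 M
pOH = 4.93, so pH = 14.00 − pOH = 9.07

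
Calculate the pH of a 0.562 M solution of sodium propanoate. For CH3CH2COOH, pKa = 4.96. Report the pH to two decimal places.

pH = 9.35

CH3CH2COO- is the conjugate base of the weak acid CH3CH2COOH.
Ka = 10^(−4.96) = 1.10 × 10^-5
Kb = Kw/Ka = 1.0×10^-14 / 1.10 × 10^-5 = 9.09 × 10^-10
From the ICE table, Kb = [OH-]²/(0.562 − [OH-]) = 9.09 × 10^-10.
Since Kb ≪ C₀, [OH-] ≈ √(Kb·C₀) = 2.26 × 10^-5 M.
pOH = −log(2.26 × 10^-5) = 4.65; pH = 14.00 − 4.65 = 9.35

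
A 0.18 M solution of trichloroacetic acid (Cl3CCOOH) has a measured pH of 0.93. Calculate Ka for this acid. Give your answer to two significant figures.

Ka = 2.2 × 10^-1

[H+] = 10^(-0.93) = 1.17 × 10^-1 M
At equilibrium [HA] = 0.18 − 1.17 × 10^-1 = 6.30 × 10^-2 M
Ka = [H+][A-]/[HA] = (1.17 × 10^-1)² / 6.30 × 10^-2 = 2.2 × 10^-1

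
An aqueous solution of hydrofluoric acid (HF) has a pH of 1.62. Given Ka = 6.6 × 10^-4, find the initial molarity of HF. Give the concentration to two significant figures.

[H+] = 10^(-1.62) = 2.40 × 10^-2 M = x
Ka = x²/(C₀ − x) ⇒ C₀ = x + x²/Ka
C₀ = 2.40 × 10^-2 + (2.40 × 10^-2)²/(6.6 × 10^-4) = 8.97 × 10^-1 M

C₀ = 9.0 × 10^-1 M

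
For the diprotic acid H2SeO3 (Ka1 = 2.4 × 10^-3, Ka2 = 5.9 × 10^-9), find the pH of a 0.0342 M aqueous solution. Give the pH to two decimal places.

pH = 2.10

Ka1 ≫ Ka2, so treat the first dissociation as the only significant source of H+.
Ka1 = x²/(0.0342 − x) = 2.4 × 10^-3
Solving the quadratic: x = (−Ka1 + √(Ka1² + 4·Ka1·C₀))/2 = 7.94 × 10^-3 M
pH = −log(7.94 × 10^-3) = 2.10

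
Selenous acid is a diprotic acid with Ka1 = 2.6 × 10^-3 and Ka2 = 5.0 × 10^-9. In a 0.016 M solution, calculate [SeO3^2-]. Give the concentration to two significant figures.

5.0 × 10^-9 M

First ionization gives [H+] ≈ [HSeO3-] = 5.28 × 10^-3 M.
Second step: Ka2 = [H+][SeO3^2-]/[HSeO3-] ≈ [SeO3^2-] (since [H+] ≈ [HSeO3-]).
So [SeO3^2-] ≈ Ka2.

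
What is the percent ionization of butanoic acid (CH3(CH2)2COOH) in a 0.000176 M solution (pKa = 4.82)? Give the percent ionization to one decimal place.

CH3(CH2)2COOH ⇌ CH3(CH2)2COO- + H+; let x = [H+] at equilibrium.
Ka = 10^(−4.82) = 1.51 × 10^-5
Ka = x²/(C₀ − x); solving the quadratic gives x = 4.46 × 10^-5 M.
Fraction ionized = 4.46 × 10^-5 / 0.000176 = 0.2534 → 25.3%

25.3%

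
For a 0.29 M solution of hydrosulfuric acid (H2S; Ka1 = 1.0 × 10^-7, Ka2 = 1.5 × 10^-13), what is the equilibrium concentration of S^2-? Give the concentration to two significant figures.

1.5 × 10^-13 M

First ionization gives [H+] ≈ [HS-] = 1.70 × 10^-4 M.
Second step: Ka2 = [H+][S^2-]/[HS-] ≈ [S^2-] (since [H+] ≈ [HS-]).
So [S^2-] ≈ Ka2.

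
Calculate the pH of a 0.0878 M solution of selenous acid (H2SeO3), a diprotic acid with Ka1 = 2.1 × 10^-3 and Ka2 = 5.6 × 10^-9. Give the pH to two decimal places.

pH = 1.90

Since Ka1 ≫ Ka2, the first ionization dominates [H+].
Ka1 = x²/(0.0878 − x) = 2.1 × 10^-3
Solving the quadratic: x = (−Ka1 + √(Ka1² + 4·Ka1·C₀))/2 = 1.26 × 10^-2 M
pH = −log(1.26 × 10^-2) = 1.90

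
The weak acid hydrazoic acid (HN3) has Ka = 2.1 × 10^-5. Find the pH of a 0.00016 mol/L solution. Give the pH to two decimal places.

pH = 4.32

HN3 ⇌ N3- + H+
From the ICE table, Ka = x²/(0.00016 − x) = 2.1 × 10^-5.
x is not negligible relative to C₀; solve x² + 2.1e-05·x − 3.36e-09 = 0.
x = [−2.1e-05 + √(2.1e-05² + 1.34e-08)]/2 = 4.84 × 10^-5 M
pH = −log[H+] = −log(4.84 × 10^-5) = 4.32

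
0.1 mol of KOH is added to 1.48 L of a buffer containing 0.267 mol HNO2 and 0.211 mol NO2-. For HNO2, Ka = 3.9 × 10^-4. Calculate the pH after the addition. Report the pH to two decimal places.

pH = 3.68

After neutralization: n(HNO2) = 0.167 mol, n(NO2-) = 0.311 mol.
pKa = −log(3.9 × 10^-4) = 3.409
Henderson–Hasselbalch with mole ratio 0.311/0.167: pH = 3.409 + (+0.270)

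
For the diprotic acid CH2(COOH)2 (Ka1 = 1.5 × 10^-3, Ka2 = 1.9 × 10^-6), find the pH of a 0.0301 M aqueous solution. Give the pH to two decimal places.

Ka1 ≫ Ka2, so treat the first dissociation as the only significant source of H+.
Ka1 = x²/(0.0301 − x) = 1.5 × 10^-3
Solving the quadratic: x = (−Ka1 + √(Ka1² + 4·Ka1·C₀))/2 = 6.01 × 10^-3 M
pH = −log(6.01 × 10^-3) = 2.22

pH = 2.22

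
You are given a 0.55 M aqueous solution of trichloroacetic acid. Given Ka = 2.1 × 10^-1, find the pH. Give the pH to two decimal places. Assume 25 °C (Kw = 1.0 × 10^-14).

Cl3CCOOH ⇌ Cl3CCOO- + H+
Ka = x²/(0.55 − x) = 2.1 × 10^-1
Here C₀/Ka ≈ 2.62, so the small-x approximation fails. Use the quadratic:
x = [−0.21 + √(0.21² + 0.462)]/2 = 2.51 × 10^-1 M
pH = −log(2.51 × 10^-1) = 0.60

pH = 0.60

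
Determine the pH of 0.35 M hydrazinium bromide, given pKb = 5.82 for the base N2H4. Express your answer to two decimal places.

pH = 4.32

N2H5+ is the conjugate acid of the weak base N2H4.
Kb = 10^(−5.82) = 1.51 × 10^-6
Ka = Kw/Kb = 1.0×10^-14 / 1.51 × 10^-6 = 6.62 × 10^-9
Let x = [H+] at equilibrium. Ka = x²/(0.35 − x).
Assume x ≪ 0.35: x ≈ √(6.62 × 10^-9 × 0.35) = 4.81 × 10^-5 M
pH = −log(4.81 × 10^-5) = 4.32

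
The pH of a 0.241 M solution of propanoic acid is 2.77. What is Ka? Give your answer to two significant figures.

[H+] = 10^(-2.77) = 1.70 × 10^-3 M
At equilibrium [HA] = 0.241 − 1.70 × 10^-3 = 2.39 × 10^-1 M
Ka = [H+][A-]/[HA] = (1.70 × 10^-3)² / 2.39 × 10^-1 = 1.2 × 10^-5

Ka = 1.2 × 10^-5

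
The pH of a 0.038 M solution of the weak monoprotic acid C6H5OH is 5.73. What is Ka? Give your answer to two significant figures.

Ka = 9.1 × 10^-11

[H+] = 10^(-5.73) = 1.86 × 10^-6 M
At equilibrium [HA] = 0.038 − 1.86 × 10^-6 = 3.80 × 10^-2 M
Ka = [H+][A-]/[HA] = (1.86 × 10^-6)² / 3.80 × 10^-2 = 9.1 × 10^-11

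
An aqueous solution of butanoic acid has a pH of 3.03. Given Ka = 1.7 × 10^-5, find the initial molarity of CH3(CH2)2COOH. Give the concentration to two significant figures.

[H+] = 10^(-3.03) = 9.33 × 10^-4 M = x
Ka = x²/(C₀ − x) ⇒ C₀ = x + x²/Ka
C₀ = 9.33 × 10^-4 + (9.33 × 10^-4)²/(1.7 × 10^-5) = 5.21 × 10^-2 M

C₀ = 5.2 × 10^-2 M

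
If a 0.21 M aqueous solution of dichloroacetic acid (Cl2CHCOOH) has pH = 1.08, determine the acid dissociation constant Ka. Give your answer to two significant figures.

[H+] = 10^(-1.08) = 8.32 × 10^-2 M
At equilibrium [HA] = 0.21 − 8.32 × 10^-2 = 1.27 × 10^-1 M
Ka = [H+][A-]/[HA] = (8.32 × 10^-2)² / 1.27 × 10^-1 = 5.5 × 10^-2

Ka = 5.5 × 10^-2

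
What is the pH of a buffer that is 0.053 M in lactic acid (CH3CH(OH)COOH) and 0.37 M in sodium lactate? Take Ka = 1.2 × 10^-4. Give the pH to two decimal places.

pH = 4.76

pKa = −log(1.2 × 10^-4) = 3.921
pH = pKa + log([A⁻]/[HA]) = 3.921 + log(0.37/0.053)
pH = 3.921 + (+0.844) = 4.76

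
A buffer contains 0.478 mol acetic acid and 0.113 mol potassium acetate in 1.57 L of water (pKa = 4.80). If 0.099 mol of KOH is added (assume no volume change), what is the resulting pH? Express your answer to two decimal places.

pH = 4.55

After neutralization: n(CH3COOH) = 0.379 mol, n(CH3COO-) = 0.212 mol.
Henderson–Hasselbalch with mole ratio 0.212/0.379: pH = 4.80 + (-0.252)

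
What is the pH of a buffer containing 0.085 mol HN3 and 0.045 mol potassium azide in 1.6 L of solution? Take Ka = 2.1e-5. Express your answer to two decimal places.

pH = 4.40

pKa = −log(2.1 × 10^-5) = 4.678
Henderson–Hasselbalch: pH = pKa + log([N3-]/[HN3]) = 4.678 + log(0.045/0.085)
pH = 4.678 + (-0.276) = 4.40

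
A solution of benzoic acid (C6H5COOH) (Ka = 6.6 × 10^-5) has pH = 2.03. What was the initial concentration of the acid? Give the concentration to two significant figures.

C₀ = 1.3 M

[H+] = 10^(-2.03) = 9.33 × 10^-3 M = x
Ka = x²/(C₀ − x) ⇒ C₀ = x + x²/Ka
C₀ = 9.33 × 10^-3 + (9.33 × 10^-3)²/(6.6 × 10^-5) = 1.33 M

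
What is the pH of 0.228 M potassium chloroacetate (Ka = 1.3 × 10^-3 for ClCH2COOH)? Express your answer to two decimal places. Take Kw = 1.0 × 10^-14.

ClCH2COO- is the conjugate base of the weak acid ClCH2COOH.
Kb = Kw/Ka = 1.0×10^-14 / 1.3 × 10^-3 = 7.69 × 10^-12
Kb = [OH-]²/(0.228 − [OH-]) = 7.69 × 10^-12
Assume [OH-] ≪ 0.228: [OH-] ≈ √(7.69 × 10^-12 × 0.228) = 1.32 × 10^-6 M
Check: 0.00058% ionized — well under 5%, approximation valid.
pOH = −log(1.32 × 10^-6) = 5.88; pH = 14.00 − 5.88 = 8.12

pH = 8.12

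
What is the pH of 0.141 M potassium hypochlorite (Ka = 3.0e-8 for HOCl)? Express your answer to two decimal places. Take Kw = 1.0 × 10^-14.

OCl- is the conjugate base of the weak acid HOCl.
Kb = Kw/Ka = 1.0×10^-14 / 3.0 × 10^-8 = 3.33 × 10^-7
Kb = [OH-]²/(0.141 − [OH-]) = 3.33 × 10^-7
Neglecting [OH-] in the denominator: [OH-] = √(3.33 × 10^-7 × 0.141) = 2.17 × 10^-4 M
pOH = −log(2.17 × 10^-4) = 3.66; pH = 14.00 − 3.66 = 10.34

pH = 10.34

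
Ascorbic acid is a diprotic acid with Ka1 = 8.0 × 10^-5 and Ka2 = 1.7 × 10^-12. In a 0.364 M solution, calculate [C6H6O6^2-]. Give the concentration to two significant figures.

1.7 × 10^-12 M

First ionization gives [H+] ≈ [HC6H6O6-] = 5.40 × 10^-3 M.
Second step: Ka2 = [H+][C6H6O6^2-]/[HC6H6O6-] ≈ [C6H6O6^2-] (since [H+] ≈ [HC6H6O6-]).
So [C6H6O6^2-] ≈ Ka2.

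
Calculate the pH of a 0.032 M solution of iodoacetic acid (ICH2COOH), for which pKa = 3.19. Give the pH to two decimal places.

ICH2COOH ⇌ ICH2COO- + H+
Ka = 10^(−3.19) = 6.46 × 10^-4
From the ICE table, Ka = [H+]²/(0.032 − [H+]) = 6.46 × 10^-4.
The 5% rule fails; solving [H+]² + Ka·[H+] − Ka·C₀ = 0 exactly:
[H+] = [−0.000646 + √(0.000646² + 8.27e-05)]/2 = 4.24 × 10^-3 M
pH = −log(4.24 × 10^-3) = 2.37

pH = 2.37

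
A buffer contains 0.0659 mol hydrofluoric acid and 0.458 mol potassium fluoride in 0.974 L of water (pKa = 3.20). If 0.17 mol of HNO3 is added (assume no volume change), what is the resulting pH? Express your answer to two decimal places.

After neutralization: n(HF) = 0.236 mol, n(F-) = 0.288 mol.
pH = pKa + log(n_F-/n_HF) = 3.20 + log(0.288/0.236) = 3.20 + (+0.086)

pH = 3.29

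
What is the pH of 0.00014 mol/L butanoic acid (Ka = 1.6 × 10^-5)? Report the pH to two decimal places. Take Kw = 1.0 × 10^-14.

CH3(CH2)2COOH ⇌ CH3(CH2)2COO- + H+
From the ICE table, Ka = [H+]²/(0.00014 − [H+]) = 1.6 × 10^-5.
[H+] is not negligible relative to C₀; solve [H+]² + 1.6e-05·[H+] − 2.24e-09 = 0.
[H+] = (−Ka + √(Ka² + 4·Ka·C₀))/2 = 4.00 × 10^-5 M
pH = −log[H+] = −log(4.00 × 10^-5) = 4.40

pH = 4.40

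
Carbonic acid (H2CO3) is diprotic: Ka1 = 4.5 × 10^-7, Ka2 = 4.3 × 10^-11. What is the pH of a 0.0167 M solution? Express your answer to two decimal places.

Since Ka1 ≫ Ka2, the first ionization dominates [H+].
Ka1 = x²/(0.0167 − x) = 4.5 × 10^-7
x ≈ √(4.5 × 10^-7 × 0.0167) = 8.67 × 10^-5 M
pH = −log(8.67 × 10^-5) = 4.06

pH = 4.06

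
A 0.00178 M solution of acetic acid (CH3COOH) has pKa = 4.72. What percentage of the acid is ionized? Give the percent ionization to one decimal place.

9.8%

CH3COOH ⇌ CH3COO- + H+; let x = [H+] at equilibrium.
Ka = 10^(−4.72) = 1.91 × 10^-5
Ka = x²/(C₀ − x); solving the quadratic gives x = 1.75 × 10^-4 M.
Fraction ionized = 1.75 × 10^-4 / 0.00178 = 0.0983 → 9.8%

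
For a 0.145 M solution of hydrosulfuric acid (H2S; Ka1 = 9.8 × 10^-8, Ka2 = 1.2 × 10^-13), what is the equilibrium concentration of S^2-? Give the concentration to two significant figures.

First ionization gives [H+] ≈ [HS-] = 1.19 × 10^-4 M.
Second step: Ka2 = [H+][S^2-]/[HS-] ≈ [S^2-] (since [H+] ≈ [HS-]).
So [S^2-] ≈ Ka2.

1.2 × 10^-13 M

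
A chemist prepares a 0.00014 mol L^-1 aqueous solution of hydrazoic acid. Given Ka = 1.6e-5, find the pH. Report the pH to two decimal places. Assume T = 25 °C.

HN3 ⇌ N3- + H+
From the ICE table, Ka = x²/(0.00014 − x) = 1.6 × 10^-5.
x is not negligible relative to C₀; solve x² + 1.6e-05·x − 2.24e-09 = 0.
x = (−Ka + √(Ka² + 4·Ka·C₀))/2 = 4.00 × 10^-5 M
pH = −log(4.00 × 10^-5) = 4.40

pH = 4.40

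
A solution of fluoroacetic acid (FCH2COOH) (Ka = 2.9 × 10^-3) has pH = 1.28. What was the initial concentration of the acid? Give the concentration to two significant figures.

C₀ = 1.0 M

[H+] = 10^(-1.28) = 5.25 × 10^-2 M = x
Ka = x²/(C₀ − x) ⇒ C₀ = x + x²/Ka
C₀ = 5.25 × 10^-2 + (5.25 × 10^-2)²/(2.9 × 10^-3) = 1.00 M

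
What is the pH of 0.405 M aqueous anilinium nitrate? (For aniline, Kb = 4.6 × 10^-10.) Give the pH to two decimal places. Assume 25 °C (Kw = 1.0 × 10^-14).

C6H5NH3+ is the conjugate acid of the weak base C6H5NH2.
Ka = Kw/Kb = 1.0×10^-14 / 4.6 × 10^-10 = 2.17 × 10^-5
Ka = x²/(0.405 − x) = 2.17 × 10^-5
Neglecting x in the denominator: x = √(2.17 × 10^-5 × 0.405) = 2.96 × 10^-3 M
Check: 0.73% ionized — well under 5%, approximation valid.
pH = −log[H+] = −log(2.96 × 10^-3) = 2.53

pH = 2.53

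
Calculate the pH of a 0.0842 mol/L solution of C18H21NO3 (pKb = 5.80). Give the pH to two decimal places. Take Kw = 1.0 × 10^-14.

C18H21NO3 + H2O ⇌ C18H22NO3+ + OH-
Kb = 10^(−5.80) = 1.58 × 10^-6
From the ICE table, Kb = [OH-]²/(0.0842 − [OH-]) = 1.58 × 10^-6.
Since Kb ≪ C₀, [OH-] ≈ √(Kb·C₀) = 3.65 × 10^-4 M.
pOH = 3.44, so pH = 14.00 − pOH = 10.56

pH = 10.56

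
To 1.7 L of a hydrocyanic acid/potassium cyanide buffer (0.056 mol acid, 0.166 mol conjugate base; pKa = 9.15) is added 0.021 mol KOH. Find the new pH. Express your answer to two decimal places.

OH- converts HCN to CN-: HCN → 0.035 mol, CN- → 0.187 mol.
Henderson–Hasselbalch with mole ratio 0.187/0.035: pH = 9.15 + (+0.728)

pH = 9.88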